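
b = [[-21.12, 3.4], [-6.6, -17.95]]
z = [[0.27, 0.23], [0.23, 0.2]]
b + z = [[-20.85, 3.63], [-6.37, -17.75]]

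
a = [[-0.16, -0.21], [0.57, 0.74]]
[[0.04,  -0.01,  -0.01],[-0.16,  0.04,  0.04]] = a@[[-0.13, 0.03, -0.06], [-0.11, 0.03, 0.10]]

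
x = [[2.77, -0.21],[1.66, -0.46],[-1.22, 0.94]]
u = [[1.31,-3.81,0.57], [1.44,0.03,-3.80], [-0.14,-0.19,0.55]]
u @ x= [[-3.39,  2.01],[8.67,  -3.89],[-1.37,  0.63]]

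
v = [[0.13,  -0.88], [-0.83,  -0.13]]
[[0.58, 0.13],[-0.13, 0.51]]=v @ [[0.25, -0.58], [-0.62, -0.23]]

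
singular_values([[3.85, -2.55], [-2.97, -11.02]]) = [11.52, 4.34]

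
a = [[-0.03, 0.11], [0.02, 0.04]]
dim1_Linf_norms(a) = [0.11, 0.04]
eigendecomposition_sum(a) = [[-0.04, 0.05], [0.01, -0.01]] + [[0.01, 0.06], [0.01, 0.05]]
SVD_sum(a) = [[-0.02, 0.11], [-0.01, 0.03]] + [[-0.01, -0.00], [0.03, 0.01]]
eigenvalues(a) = [-0.05, 0.06]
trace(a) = 0.01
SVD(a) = [[0.95, 0.30],  [0.3, -0.95]] @ diag([0.11910104099185409, 0.02854718961047992]) @ [[-0.19, 0.98], [-0.98, -0.19]]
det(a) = -0.00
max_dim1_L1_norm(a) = 0.14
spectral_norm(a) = 0.12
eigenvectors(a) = [[-0.98, -0.76],[0.21, -0.65]]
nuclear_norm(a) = 0.15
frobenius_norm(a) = 0.12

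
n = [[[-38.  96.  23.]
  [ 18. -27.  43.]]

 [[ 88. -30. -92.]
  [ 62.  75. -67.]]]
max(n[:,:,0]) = 88.0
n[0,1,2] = 43.0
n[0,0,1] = 96.0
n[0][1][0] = 18.0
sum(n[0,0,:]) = 81.0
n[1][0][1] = -30.0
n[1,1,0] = 62.0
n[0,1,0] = 18.0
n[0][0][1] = 96.0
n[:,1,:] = [[18.0, -27.0, 43.0], [62.0, 75.0, -67.0]]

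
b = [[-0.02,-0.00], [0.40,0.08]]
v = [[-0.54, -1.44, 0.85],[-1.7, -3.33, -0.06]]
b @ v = [[0.01, 0.03, -0.02],[-0.35, -0.84, 0.34]]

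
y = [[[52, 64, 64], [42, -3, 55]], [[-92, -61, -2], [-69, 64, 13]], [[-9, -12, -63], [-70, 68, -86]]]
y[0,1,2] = 55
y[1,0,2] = -2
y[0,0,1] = 64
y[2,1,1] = 68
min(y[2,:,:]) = -86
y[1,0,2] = -2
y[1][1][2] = 13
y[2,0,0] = -9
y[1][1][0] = -69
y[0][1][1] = -3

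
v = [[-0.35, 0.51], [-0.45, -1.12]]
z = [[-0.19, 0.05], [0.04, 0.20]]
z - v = [[0.16, -0.46],  [0.49, 1.32]]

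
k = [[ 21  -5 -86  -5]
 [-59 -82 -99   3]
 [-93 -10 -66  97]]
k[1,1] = -82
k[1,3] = 3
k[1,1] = -82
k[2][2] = -66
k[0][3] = -5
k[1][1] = -82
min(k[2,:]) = -93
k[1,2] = -99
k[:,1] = [-5, -82, -10]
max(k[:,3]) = 97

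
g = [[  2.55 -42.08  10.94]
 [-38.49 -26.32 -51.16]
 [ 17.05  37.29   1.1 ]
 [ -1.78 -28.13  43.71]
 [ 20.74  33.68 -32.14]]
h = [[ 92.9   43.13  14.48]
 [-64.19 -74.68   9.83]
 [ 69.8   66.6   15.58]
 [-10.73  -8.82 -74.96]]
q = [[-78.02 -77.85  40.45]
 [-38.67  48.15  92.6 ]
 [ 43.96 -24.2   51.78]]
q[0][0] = -78.02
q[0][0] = -78.02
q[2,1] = -24.2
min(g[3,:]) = -28.13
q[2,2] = 51.78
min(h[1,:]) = -74.68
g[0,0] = 2.55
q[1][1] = 48.15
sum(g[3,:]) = 13.8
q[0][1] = -77.85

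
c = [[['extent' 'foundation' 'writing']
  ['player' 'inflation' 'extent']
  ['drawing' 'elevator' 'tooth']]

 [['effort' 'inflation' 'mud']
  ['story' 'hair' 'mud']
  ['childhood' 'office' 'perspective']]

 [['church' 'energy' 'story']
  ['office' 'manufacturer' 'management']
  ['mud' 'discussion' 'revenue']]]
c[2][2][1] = 'discussion'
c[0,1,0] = 'player'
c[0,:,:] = [['extent', 'foundation', 'writing'], ['player', 'inflation', 'extent'], ['drawing', 'elevator', 'tooth']]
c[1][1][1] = 'hair'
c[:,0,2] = ['writing', 'mud', 'story']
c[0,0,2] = 'writing'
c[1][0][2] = 'mud'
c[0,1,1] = 'inflation'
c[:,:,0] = [['extent', 'player', 'drawing'], ['effort', 'story', 'childhood'], ['church', 'office', 'mud']]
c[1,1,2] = 'mud'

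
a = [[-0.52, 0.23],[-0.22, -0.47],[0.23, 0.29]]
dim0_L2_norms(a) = [0.61, 0.6]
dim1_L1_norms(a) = [0.75, 0.69, 0.52]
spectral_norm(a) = 0.64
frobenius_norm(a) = 0.85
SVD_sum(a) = [[-0.18,-0.16], [-0.36,-0.31], [0.27,0.24]] + [[-0.34, 0.39], [0.14, -0.16], [-0.04, 0.05]]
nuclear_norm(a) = 1.21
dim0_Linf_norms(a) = [0.52, 0.47]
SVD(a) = [[-0.37, 0.92], [-0.74, -0.37], [0.56, 0.12]] @ diag([0.6448016798906008, 0.560206027823924]) @ [[0.75, 0.66], [-0.66, 0.75]]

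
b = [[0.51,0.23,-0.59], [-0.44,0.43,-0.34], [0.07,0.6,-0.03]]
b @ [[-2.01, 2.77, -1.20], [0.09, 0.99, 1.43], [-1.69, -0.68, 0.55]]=[[-0.01, 2.04, -0.61], [1.50, -0.56, 0.96], [-0.04, 0.81, 0.76]]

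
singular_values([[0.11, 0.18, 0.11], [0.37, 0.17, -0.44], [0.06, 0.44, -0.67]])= [0.96, 0.3, 0.23]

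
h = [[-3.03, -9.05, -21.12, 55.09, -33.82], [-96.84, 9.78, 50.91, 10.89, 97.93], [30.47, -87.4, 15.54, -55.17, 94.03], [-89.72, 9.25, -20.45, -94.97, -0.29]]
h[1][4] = 97.93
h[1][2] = 50.91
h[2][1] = -87.4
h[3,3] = -94.97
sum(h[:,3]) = -84.16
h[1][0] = -96.84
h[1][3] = 10.89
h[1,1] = 9.78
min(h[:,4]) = -33.82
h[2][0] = 30.47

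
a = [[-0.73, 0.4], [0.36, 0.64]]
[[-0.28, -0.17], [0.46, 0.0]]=a@[[0.59, 0.18],[0.38, -0.1]]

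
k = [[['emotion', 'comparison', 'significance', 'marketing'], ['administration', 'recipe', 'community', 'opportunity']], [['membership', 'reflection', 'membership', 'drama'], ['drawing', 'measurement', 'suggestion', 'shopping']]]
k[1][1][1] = 'measurement'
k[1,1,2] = 'suggestion'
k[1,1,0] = 'drawing'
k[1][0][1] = 'reflection'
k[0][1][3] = 'opportunity'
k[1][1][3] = 'shopping'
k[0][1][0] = 'administration'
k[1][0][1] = 'reflection'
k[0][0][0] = 'emotion'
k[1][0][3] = 'drama'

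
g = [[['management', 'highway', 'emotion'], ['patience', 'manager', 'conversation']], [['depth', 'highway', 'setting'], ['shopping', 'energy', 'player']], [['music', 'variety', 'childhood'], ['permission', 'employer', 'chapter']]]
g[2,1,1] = 'employer'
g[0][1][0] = 'patience'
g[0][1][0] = 'patience'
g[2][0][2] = 'childhood'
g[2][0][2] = 'childhood'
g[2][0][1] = 'variety'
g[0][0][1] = 'highway'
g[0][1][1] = 'manager'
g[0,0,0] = 'management'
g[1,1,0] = 'shopping'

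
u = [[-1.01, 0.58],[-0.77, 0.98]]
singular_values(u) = [1.67, 0.32]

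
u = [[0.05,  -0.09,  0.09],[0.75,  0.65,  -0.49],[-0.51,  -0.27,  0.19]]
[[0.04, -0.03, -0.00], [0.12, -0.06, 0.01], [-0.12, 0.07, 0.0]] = u@[[0.35, -0.24, -0.03], [-0.24, 0.26, 0.1], [-0.03, 0.1, 0.07]]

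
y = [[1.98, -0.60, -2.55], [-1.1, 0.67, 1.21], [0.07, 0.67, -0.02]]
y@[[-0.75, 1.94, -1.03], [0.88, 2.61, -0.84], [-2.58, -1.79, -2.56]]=[[4.57, 6.84, 4.99], [-1.71, -2.55, -2.53], [0.59, 1.92, -0.58]]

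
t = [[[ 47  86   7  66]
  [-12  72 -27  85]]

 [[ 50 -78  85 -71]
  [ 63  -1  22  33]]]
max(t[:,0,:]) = 86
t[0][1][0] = -12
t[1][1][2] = 22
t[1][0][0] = 50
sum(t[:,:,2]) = 87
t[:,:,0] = [[47, -12], [50, 63]]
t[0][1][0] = -12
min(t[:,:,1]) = -78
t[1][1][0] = 63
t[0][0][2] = 7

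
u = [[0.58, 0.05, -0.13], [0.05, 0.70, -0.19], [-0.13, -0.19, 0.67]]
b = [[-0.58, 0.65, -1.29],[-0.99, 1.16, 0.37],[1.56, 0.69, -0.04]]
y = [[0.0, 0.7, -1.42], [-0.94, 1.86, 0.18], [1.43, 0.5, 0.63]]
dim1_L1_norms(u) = [0.76, 0.94, 0.99]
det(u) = 0.24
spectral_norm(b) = 1.99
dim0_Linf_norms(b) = [1.56, 1.16, 1.29]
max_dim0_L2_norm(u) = 0.73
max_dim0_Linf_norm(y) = 1.86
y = b + u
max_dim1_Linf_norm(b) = 1.56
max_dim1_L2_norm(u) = 0.73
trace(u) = 1.95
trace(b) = 0.54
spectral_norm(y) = 2.23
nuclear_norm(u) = 1.95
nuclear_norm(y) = 5.25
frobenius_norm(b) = 2.79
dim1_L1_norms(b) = [2.52, 2.52, 2.29]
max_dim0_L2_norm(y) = 2.05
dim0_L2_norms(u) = [0.6, 0.73, 0.71]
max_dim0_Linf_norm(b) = 1.56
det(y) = 5.04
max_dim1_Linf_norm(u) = 0.7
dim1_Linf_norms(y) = [1.42, 1.86, 1.43]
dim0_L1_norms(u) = [0.76, 0.94, 0.99]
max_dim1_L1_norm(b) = 2.52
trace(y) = 2.49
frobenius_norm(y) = 3.09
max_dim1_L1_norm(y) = 2.98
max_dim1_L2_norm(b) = 1.71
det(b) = 3.74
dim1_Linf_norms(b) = [1.29, 1.16, 1.56]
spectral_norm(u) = 0.92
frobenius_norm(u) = 1.18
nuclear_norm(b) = 4.75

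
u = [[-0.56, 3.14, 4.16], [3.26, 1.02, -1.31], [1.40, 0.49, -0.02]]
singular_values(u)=[5.35, 3.8, 0.26]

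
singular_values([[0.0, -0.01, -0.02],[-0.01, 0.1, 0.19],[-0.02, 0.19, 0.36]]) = [0.46, 0.0, 0.0]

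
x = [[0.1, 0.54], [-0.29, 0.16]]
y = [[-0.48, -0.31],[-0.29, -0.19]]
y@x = [[0.04, -0.31], [0.03, -0.19]]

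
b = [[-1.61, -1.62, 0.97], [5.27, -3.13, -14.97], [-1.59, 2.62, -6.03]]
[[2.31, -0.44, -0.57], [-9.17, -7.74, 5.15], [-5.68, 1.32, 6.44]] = b @ [[-0.26, -0.38, -0.6],[-0.76, 0.78, 0.55],[0.68, 0.22, -0.67]]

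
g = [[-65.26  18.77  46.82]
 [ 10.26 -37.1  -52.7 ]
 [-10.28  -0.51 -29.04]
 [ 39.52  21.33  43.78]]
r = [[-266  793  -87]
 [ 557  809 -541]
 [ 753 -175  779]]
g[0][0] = -65.26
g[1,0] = 10.26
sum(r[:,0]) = 1044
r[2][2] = 779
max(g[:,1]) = 21.33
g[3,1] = 21.33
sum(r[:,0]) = 1044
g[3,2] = 43.78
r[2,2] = 779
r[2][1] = -175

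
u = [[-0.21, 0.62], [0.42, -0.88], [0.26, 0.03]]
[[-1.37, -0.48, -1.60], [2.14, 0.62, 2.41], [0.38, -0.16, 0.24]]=u @ [[1.66, -0.49, 1.16], [-1.64, -0.94, -2.19]]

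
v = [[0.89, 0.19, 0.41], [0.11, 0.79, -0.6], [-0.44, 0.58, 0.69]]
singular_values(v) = [1.0, 1.0, 1.0]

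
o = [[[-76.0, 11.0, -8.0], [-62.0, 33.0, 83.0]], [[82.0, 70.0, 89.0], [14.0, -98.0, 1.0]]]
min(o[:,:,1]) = -98.0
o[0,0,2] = -8.0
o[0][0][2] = -8.0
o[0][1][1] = 33.0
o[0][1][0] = -62.0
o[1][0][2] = 89.0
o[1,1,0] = 14.0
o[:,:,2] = [[-8.0, 83.0], [89.0, 1.0]]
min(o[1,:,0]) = 14.0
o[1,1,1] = -98.0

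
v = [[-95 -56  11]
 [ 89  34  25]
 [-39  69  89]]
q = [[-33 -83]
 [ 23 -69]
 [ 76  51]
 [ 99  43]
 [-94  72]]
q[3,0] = 99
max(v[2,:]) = 89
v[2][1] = 69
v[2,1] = 69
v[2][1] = 69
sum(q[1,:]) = -46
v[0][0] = -95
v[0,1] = -56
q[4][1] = 72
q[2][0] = 76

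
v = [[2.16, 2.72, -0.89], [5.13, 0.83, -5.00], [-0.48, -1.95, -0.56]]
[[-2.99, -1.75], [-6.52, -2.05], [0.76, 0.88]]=v@[[-0.62, -0.18], [-0.41, -0.45], [0.60, 0.15]]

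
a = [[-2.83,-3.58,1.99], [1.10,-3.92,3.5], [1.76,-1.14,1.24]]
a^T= [[-2.83, 1.10, 1.76], [-3.58, -3.92, -1.14], [1.99, 3.50, 1.24]]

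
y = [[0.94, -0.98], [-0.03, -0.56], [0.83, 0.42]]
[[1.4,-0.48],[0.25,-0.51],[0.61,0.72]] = y@[[0.98, 0.42],[-0.49, 0.89]]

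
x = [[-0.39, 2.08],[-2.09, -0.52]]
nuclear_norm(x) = 4.27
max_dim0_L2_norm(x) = 2.14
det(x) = 4.55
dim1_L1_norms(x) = [2.47, 2.61]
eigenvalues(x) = [(-0.46+2.08j), (-0.46-2.08j)]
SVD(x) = [[-0.60, 0.80], [0.80, 0.6]] @ diag([2.1992609076637994, 2.068876859559747]) @ [[-0.66, -0.75], [-0.75, 0.66]]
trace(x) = -0.91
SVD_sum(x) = [[0.86, 0.99],[-1.16, -1.33]] + [[-1.25, 1.09], [-0.93, 0.81]]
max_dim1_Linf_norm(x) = 2.09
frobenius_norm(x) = 3.02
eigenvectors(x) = [[(-0.02-0.71j), (-0.02+0.71j)], [0.71+0.00j, (0.71-0j)]]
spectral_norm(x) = 2.20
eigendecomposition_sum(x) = [[(-0.19+1.05j), (1.04+0.23j)], [-1.05-0.23j, (-0.26+1.03j)]] + [[(-0.19-1.05j),  1.04-0.23j], [-1.04+0.23j,  (-0.26-1.03j)]]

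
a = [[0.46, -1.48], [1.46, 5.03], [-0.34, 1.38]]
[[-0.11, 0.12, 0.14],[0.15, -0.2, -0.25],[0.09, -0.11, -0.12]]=a@[[-0.07, 0.07, 0.07], [0.05, -0.06, -0.07]]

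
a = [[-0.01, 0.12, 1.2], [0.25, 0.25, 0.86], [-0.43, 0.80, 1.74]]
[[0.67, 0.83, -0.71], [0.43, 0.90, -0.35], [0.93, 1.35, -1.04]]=a @ [[-0.1,0.73,0.44], [-0.13,0.71,0.29], [0.57,0.63,-0.62]]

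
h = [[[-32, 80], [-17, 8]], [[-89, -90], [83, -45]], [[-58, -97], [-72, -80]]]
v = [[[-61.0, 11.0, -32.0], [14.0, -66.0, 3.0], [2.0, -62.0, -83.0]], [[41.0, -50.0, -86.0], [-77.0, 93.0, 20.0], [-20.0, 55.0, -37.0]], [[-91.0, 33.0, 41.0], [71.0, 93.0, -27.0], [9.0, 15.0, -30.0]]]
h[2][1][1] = -80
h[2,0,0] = -58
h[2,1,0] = -72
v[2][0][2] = 41.0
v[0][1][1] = -66.0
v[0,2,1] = -62.0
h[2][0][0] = -58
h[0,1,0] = -17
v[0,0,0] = -61.0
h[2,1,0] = -72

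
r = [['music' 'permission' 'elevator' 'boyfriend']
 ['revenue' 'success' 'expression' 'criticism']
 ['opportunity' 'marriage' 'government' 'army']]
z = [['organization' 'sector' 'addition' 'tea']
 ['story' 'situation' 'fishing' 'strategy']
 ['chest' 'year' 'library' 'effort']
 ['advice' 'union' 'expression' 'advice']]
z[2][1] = 'year'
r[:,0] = ['music', 'revenue', 'opportunity']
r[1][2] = 'expression'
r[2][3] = 'army'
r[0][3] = 'boyfriend'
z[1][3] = 'strategy'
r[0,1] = 'permission'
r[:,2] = ['elevator', 'expression', 'government']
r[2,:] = ['opportunity', 'marriage', 'government', 'army']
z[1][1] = 'situation'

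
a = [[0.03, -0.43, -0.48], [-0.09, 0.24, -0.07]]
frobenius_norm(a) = 0.70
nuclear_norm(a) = 0.89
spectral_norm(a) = 0.66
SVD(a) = [[-0.98, 0.20], [0.20, 0.98]] @ diag([0.6562892573506467, 0.23682147429263342]) @ [[-0.07, 0.71, 0.70], [-0.35, 0.64, -0.69]]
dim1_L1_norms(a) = [0.94, 0.4]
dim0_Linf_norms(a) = [0.09, 0.43, 0.48]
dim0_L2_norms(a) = [0.09, 0.49, 0.49]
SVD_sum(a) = [[0.05, -0.46, -0.45], [-0.01, 0.09, 0.09]] + [[-0.02,0.03,-0.03], [-0.08,0.15,-0.16]]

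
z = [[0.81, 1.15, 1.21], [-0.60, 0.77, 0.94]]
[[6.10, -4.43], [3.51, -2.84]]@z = [[7.6, 3.60, 3.22], [4.55, 1.85, 1.58]]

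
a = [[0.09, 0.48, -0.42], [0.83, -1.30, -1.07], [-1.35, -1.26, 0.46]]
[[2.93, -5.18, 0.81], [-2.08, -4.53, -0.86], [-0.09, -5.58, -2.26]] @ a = [[-5.13,7.12,4.68], [-2.79,5.97,5.33], [-1.59,10.06,4.97]]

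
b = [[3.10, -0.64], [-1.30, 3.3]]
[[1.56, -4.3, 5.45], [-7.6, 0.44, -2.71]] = b@[[0.03, -1.48, 1.73], [-2.29, -0.45, -0.14]]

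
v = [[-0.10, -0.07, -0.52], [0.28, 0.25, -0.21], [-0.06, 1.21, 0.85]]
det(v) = -0.21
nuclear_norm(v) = 2.31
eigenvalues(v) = [(-0.3+0j), (0.65+0.56j), (0.65-0.56j)]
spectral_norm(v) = 1.53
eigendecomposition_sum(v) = [[(-0.22+0j), 0.14+0.00j, (-0.07+0j)], [(0.08-0j), -0.05-0.00j, 0.03-0.00j], [(-0.09+0j), (0.06+0j), -0.03+0.00j]] + [[(0.06+0.11j), -0.10+0.42j, -0.22+0.10j], [0.10+0.05j, 0.15+0.38j, -0.12+0.19j], [(0.02-0.22j), (0.58-0.55j), 0.44+0.07j]] + [[0.06-0.11j, (-0.1-0.42j), -0.22-0.10j], [(0.1-0.05j), 0.15-0.38j, -0.12-0.19j], [0.02+0.22j, (0.58+0.55j), (0.44-0.07j)]]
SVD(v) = [[-0.25,  0.63,  -0.73], [0.04,  0.76,  0.65], [0.97,  0.13,  -0.21]] @ diag([1.5254080778998245, 0.5061515559164276, 0.27828186847393066]) @ [[-0.01,0.79,0.62], [0.28,0.60,-0.75], [0.96,-0.16,0.23]]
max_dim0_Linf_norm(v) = 1.21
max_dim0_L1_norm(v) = 1.58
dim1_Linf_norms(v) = [0.52, 0.28, 1.21]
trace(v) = 1.00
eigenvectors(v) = [[-0.88+0.00j, (-0.37+0.24j), -0.37-0.24j], [0.31+0.00j, (-0.15+0.38j), -0.15-0.38j], [(-0.37+0j), 0.80+0.00j, (0.8-0j)]]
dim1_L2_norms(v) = [0.53, 0.43, 1.48]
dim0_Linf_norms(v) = [0.28, 1.21, 0.85]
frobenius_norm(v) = 1.63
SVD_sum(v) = [[0.01, -0.29, -0.23], [-0.0, 0.05, 0.04], [-0.02, 1.16, 0.91]] + [[0.09, 0.19, -0.24],[0.11, 0.23, -0.29],[0.02, 0.04, -0.05]] + [[-0.20,0.03,-0.05], [0.17,-0.03,0.04], [-0.06,0.01,-0.01]]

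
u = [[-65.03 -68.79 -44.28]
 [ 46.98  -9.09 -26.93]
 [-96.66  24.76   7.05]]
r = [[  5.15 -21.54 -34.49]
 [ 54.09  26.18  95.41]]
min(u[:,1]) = -68.79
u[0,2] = -44.28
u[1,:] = [46.98, -9.09, -26.93]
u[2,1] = 24.76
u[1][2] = -26.93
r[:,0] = [5.15, 54.09]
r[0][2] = -34.49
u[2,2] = 7.05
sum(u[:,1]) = -53.120000000000005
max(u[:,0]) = 46.98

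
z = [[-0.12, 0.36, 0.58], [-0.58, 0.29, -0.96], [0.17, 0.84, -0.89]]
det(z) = -0.622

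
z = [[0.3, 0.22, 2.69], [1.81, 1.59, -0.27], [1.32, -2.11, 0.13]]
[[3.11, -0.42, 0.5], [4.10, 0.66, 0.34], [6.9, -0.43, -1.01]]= z@ [[3.37, 0.11, -0.14],  [-1.11, 0.26, 0.4],  [0.87, -0.19, 0.17]]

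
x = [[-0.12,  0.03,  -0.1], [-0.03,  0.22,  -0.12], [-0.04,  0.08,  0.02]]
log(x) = [[(-2.02+2.96j), (-0.15-0.58j), 0.20+1.47j], [0.06+0.43j, -1.39-0.09j, (-0.8+0.22j)], [(0.05+0.54j), 0.56-0.11j, (-2.73+0.27j)]]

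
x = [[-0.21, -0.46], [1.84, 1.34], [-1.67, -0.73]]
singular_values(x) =[2.93, 0.42]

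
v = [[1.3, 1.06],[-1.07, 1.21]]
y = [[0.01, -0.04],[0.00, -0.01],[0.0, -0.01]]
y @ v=[[0.06, -0.04],[0.01, -0.01],[0.01, -0.01]]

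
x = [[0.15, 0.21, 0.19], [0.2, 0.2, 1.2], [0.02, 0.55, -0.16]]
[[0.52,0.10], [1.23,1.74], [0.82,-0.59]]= x@[[0.20, -0.64], [1.69, -0.57], [0.71, 1.65]]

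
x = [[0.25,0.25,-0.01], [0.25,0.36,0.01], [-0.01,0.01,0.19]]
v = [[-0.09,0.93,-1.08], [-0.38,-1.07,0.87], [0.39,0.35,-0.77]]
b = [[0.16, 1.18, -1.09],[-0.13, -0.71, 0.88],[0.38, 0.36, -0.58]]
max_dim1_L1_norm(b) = 2.43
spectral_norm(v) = 2.16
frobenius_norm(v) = 2.23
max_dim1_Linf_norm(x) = 0.36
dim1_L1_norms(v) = [2.1, 2.32, 1.51]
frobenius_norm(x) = 0.59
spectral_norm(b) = 2.10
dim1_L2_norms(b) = [1.61, 1.14, 0.78]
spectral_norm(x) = 0.56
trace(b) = -1.13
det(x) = 0.01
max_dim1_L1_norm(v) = 2.32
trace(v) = -1.93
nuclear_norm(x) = 0.80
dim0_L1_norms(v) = [0.86, 2.35, 2.72]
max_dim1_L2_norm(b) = 1.61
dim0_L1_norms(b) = [0.67, 2.25, 2.55]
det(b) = 0.08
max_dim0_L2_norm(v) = 1.59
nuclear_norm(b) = 2.54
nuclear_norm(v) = 2.92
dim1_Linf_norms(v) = [1.08, 1.07, 0.77]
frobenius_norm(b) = 2.12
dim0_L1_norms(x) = [0.51, 0.62, 0.21]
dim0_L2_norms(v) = [0.55, 1.46, 1.59]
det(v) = -0.31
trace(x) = 0.80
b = v + x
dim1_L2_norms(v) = [1.43, 1.43, 0.93]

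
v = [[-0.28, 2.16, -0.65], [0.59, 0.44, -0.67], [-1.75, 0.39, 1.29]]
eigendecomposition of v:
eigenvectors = [[0.53, 0.78, 0.61], [0.42, -0.03, 0.30], [-0.73, 0.63, 0.73]]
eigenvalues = [2.34, -0.88, -0.0]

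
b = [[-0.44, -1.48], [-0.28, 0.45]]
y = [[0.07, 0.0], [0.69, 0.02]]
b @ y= [[-1.05, -0.03], [0.29, 0.01]]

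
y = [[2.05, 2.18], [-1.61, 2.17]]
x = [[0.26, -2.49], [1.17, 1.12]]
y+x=[[2.31,-0.31], [-0.44,3.29]]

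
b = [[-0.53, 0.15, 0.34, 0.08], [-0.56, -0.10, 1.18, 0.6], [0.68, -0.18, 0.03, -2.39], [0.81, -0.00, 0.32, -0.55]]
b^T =[[-0.53, -0.56, 0.68, 0.81], [0.15, -0.1, -0.18, -0.00], [0.34, 1.18, 0.03, 0.32], [0.08, 0.60, -2.39, -0.55]]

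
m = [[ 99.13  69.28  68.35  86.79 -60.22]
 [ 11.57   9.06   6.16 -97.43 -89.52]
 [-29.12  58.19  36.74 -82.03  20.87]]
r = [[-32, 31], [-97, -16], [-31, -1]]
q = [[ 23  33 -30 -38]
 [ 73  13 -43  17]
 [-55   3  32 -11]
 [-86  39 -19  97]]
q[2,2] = 32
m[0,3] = 86.79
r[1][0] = -97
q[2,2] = 32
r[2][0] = -31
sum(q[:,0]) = -45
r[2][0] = -31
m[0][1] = 69.28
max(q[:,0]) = 73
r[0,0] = -32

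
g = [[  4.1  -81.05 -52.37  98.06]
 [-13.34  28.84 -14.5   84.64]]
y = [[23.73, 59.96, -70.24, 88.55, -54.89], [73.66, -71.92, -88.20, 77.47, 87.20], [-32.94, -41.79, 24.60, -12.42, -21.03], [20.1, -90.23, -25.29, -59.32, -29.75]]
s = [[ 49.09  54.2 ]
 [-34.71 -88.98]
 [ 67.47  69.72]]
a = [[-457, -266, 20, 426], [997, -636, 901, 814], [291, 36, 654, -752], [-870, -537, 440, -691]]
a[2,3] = -752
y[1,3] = 77.47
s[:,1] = [54.2, -88.98, 69.72]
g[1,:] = [-13.34, 28.84, -14.5, 84.64]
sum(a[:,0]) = -39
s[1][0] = -34.71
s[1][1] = -88.98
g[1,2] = -14.5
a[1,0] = 997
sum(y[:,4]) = -18.47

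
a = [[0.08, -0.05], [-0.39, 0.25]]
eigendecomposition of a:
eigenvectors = [[-0.54,  0.20],[-0.84,  -0.98]]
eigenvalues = [0.0, 0.33]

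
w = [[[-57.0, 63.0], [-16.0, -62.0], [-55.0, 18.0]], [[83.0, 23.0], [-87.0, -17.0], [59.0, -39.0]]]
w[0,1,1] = -62.0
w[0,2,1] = 18.0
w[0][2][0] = -55.0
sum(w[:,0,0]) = 26.0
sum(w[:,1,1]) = -79.0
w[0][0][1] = 63.0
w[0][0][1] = 63.0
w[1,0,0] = 83.0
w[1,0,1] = 23.0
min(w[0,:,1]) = -62.0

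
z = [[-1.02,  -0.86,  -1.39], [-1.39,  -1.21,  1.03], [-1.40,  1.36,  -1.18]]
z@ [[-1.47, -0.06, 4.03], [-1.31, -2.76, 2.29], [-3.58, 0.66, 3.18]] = [[7.60, 1.52, -10.5], [-0.06, 4.10, -5.10], [4.50, -4.45, -6.28]]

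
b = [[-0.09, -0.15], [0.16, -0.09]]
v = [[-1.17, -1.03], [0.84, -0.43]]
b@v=[[-0.02, 0.16],  [-0.26, -0.13]]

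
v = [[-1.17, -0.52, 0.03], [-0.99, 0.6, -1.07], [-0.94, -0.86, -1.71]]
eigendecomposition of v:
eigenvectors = [[0.16, 0.62, 0.22], [0.4, -0.13, -0.95], [0.9, -0.78, 0.22]]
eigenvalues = [-2.26, -1.1, 1.08]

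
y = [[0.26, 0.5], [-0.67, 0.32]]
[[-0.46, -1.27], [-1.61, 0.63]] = y@ [[1.57, -1.73], [-1.73, -1.65]]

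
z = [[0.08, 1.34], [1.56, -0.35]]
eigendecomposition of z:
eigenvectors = [[0.73, -0.62], [0.68, 0.78]]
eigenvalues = [1.33, -1.6]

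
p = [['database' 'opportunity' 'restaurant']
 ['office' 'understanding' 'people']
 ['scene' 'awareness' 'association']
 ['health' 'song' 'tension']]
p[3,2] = 'tension'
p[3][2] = 'tension'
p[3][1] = 'song'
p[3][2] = 'tension'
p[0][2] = 'restaurant'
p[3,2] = 'tension'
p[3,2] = 'tension'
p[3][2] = 'tension'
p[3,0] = 'health'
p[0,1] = 'opportunity'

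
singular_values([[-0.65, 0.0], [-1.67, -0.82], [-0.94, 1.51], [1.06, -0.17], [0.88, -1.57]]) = [2.71, 2.02]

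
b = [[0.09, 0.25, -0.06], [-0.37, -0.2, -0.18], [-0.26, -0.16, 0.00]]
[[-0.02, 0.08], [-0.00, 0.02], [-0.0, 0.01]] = b@ [[0.05, -0.27], [-0.08, 0.4], [0.00, -0.0]]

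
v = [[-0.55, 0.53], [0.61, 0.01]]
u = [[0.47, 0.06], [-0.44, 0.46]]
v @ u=[[-0.49, 0.21], [0.28, 0.04]]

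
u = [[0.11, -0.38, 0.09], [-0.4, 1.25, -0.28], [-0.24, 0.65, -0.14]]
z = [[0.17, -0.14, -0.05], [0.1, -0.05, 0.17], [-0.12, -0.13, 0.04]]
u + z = [[0.28, -0.52, 0.04], [-0.30, 1.20, -0.11], [-0.36, 0.52, -0.10]]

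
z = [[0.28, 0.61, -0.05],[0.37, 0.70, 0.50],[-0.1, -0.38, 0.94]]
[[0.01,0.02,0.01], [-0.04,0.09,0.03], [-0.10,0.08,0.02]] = z @ [[0.01,0.02,0.07],[0.01,0.04,-0.01],[-0.10,0.10,0.03]]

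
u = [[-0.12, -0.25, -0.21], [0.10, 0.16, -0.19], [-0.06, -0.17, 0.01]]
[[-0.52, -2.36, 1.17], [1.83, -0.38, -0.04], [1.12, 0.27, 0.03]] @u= [[-0.24, -0.45, 0.57], [-0.26, -0.51, -0.31], [-0.11, -0.24, -0.29]]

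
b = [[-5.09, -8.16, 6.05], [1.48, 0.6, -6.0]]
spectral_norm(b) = 12.26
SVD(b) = [[-0.92, 0.40], [0.4, 0.92]] @ diag([12.261229040496106, 4.1603920988886225]) @ [[0.43, 0.63, -0.65],[-0.16, -0.65, -0.74]]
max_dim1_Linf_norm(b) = 8.16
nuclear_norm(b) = 16.42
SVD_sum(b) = [[-4.82, -7.08, 7.28], [2.10, 3.08, -3.17]] + [[-0.27, -1.08, -1.23],[-0.62, -2.48, -2.83]]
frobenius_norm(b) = 12.95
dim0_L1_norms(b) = [6.57, 8.76, 12.05]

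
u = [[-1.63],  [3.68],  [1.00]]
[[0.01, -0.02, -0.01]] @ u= [[-0.1]]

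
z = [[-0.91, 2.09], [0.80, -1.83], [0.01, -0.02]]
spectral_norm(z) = 3.03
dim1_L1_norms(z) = [3.0, 2.63, 0.03]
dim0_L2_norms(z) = [1.21, 2.78]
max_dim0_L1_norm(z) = 3.94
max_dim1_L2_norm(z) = 2.28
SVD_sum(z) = [[-0.91,2.09],  [0.8,-1.83],  [0.01,-0.02]] + [[0.0, 0.00], [0.00, 0.0], [0.00, 0.00]]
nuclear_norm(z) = 3.03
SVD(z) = [[-0.75, -0.59], [0.66, -0.66], [0.01, -0.47]] @ diag([3.030774446154609, 0.0025013069033112158]) @ [[0.40, -0.92], [-0.92, -0.40]]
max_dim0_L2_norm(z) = 2.78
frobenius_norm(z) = 3.03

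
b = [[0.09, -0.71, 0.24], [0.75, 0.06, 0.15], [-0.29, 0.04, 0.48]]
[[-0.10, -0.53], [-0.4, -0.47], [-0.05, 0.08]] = b @ [[-0.45, -0.62], [-0.04, 0.58], [-0.38, -0.26]]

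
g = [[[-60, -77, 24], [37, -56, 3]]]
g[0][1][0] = 37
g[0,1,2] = 3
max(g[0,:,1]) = -56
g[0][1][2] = 3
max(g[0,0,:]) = 24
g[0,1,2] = 3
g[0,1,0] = 37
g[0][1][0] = 37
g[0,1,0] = 37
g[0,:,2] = [24, 3]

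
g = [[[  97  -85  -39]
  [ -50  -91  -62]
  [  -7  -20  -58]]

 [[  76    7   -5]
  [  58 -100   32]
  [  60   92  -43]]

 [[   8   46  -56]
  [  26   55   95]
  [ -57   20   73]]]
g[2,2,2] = 73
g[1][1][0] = 58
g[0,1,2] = -62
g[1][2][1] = 92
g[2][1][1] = 55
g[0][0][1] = -85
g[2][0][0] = 8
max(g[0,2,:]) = -7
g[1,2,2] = -43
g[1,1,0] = 58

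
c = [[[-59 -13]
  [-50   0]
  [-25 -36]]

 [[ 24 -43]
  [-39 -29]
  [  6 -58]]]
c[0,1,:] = [-50, 0]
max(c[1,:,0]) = 24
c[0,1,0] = -50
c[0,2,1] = -36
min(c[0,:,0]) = -59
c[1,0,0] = 24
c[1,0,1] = -43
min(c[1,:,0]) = -39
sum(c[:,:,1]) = -179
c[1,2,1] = -58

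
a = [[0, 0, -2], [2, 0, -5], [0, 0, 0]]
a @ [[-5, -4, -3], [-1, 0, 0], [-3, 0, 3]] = [[6, 0, -6], [5, -8, -21], [0, 0, 0]]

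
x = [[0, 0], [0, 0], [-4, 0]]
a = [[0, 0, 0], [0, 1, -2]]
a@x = [[0, 0], [8, 0]]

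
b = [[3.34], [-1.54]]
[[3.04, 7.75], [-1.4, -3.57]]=b@ [[0.91, 2.32]]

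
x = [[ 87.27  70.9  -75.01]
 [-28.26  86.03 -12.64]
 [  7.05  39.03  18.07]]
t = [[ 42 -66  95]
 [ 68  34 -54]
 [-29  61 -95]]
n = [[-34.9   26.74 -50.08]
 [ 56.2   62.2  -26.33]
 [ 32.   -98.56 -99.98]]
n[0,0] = -34.9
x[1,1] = 86.03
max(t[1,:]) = 68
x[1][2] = -12.64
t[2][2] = -95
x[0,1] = 70.9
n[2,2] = -99.98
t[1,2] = -54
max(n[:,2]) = -26.33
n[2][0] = 32.0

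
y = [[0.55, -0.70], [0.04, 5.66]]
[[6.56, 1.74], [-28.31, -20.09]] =y @[[5.52,-1.34],[-5.04,-3.54]]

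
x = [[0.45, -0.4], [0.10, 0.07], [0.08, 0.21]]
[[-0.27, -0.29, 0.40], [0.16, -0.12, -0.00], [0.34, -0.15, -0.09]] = x @[[0.64,-0.95,0.37], [1.39,-0.35,-0.58]]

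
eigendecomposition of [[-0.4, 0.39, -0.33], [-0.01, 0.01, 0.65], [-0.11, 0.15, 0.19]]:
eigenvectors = [[-0.96, 0.2, -0.77],[0.2, 0.84, -0.64],[-0.18, 0.50, 0.05]]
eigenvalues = [-0.54, 0.4, -0.05]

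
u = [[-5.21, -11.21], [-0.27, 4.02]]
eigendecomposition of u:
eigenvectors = [[-1.0, 0.76], [-0.03, -0.65]]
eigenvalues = [-5.53, 4.34]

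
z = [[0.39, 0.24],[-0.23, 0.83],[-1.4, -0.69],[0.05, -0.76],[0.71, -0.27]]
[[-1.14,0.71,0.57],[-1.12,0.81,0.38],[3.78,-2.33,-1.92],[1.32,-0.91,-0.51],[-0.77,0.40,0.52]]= z@[[-1.79, 1.04, 1.01],[-1.85, 1.27, 0.74]]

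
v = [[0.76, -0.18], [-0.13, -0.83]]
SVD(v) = [[0.4, 0.92],[0.92, -0.4]] @ diag([0.852980761549636, 0.7669575088792098]) @ [[0.21, -0.98],[0.98, 0.21]]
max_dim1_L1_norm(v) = 0.96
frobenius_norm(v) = 1.15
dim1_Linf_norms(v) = [0.76, 0.83]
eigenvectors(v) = [[1.0, 0.11], [-0.08, 0.99]]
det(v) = -0.65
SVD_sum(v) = [[0.07, -0.33], [0.17, -0.77]] + [[0.69, 0.15], [-0.30, -0.06]]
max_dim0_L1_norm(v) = 1.01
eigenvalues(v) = [0.77, -0.84]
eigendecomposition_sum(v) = [[0.77, -0.09], [-0.06, 0.01]] + [[-0.01, -0.09], [-0.07, -0.84]]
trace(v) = -0.07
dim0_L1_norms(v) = [0.89, 1.01]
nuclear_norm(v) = 1.62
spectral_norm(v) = 0.85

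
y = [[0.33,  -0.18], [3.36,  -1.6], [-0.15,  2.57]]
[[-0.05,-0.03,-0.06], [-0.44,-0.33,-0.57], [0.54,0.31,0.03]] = y @ [[-0.03, -0.04, -0.17], [0.21, 0.12, 0.0]]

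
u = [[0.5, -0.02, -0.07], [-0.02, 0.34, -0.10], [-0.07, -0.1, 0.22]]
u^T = [[0.50, -0.02, -0.07],[-0.02, 0.34, -0.10],[-0.07, -0.1, 0.22]]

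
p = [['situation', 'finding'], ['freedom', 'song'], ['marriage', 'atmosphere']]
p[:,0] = ['situation', 'freedom', 'marriage']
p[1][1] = 'song'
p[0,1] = 'finding'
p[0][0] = 'situation'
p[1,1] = 'song'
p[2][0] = 'marriage'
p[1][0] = 'freedom'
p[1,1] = 'song'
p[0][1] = 'finding'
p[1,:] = ['freedom', 'song']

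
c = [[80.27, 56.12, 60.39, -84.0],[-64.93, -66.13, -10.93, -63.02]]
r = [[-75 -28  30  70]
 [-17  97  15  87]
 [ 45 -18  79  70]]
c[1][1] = -66.13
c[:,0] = [80.27, -64.93]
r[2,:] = [45, -18, 79, 70]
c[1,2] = -10.93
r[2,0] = 45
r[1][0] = -17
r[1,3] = 87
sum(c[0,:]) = 112.77999999999997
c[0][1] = 56.12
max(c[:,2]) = 60.39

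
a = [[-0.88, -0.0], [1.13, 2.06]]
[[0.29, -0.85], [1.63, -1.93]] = a @ [[-0.33, 0.97], [0.97, -1.47]]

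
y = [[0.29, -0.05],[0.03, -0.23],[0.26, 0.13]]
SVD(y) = [[-0.71, -0.35], [0.01, -0.87], [-0.70, 0.34]] @ diag([0.3930282621900179, 0.2653842216860198]) @ [[-0.99, -0.15],[-0.15, 0.99]]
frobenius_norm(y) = 0.47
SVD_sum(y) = [[0.28, 0.04], [-0.00, -0.00], [0.27, 0.04]] + [[0.01, -0.09], [0.03, -0.23], [-0.01, 0.09]]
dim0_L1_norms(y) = [0.58, 0.41]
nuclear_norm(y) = 0.66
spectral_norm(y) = 0.39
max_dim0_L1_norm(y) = 0.58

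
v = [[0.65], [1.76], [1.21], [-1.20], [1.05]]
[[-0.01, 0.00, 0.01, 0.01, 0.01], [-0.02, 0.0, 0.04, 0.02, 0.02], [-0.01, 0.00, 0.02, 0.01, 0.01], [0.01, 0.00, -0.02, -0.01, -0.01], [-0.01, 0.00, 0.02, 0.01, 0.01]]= v @ [[-0.01, -0.00, 0.02, 0.01, 0.01]]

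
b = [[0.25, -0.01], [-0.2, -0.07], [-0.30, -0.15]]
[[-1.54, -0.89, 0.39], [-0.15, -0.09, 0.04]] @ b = [[-0.32,0.02], [-0.03,0.0]]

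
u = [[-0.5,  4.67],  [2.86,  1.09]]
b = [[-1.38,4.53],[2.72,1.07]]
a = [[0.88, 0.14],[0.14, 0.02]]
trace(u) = 0.59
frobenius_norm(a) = 0.90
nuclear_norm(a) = 0.90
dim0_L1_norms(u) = [3.36, 5.76]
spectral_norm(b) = 4.74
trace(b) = -0.31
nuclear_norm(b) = 7.65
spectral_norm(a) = 0.90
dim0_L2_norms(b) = [3.05, 4.65]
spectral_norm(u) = 4.80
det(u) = -13.90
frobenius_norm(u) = 5.61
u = a + b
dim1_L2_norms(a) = [0.89, 0.14]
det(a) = -0.00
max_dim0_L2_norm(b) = 4.65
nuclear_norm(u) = 7.70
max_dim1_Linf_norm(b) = 4.53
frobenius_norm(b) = 5.56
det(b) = -13.80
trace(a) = 0.90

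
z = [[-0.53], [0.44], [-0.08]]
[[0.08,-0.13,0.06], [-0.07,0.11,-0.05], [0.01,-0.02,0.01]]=z@[[-0.16, 0.24, -0.11]]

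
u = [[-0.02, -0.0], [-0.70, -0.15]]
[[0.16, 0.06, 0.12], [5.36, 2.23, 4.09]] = u@[[-7.88,-3.17,-6.16], [1.04,-0.06,1.46]]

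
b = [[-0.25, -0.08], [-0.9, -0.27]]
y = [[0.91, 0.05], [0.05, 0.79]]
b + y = [[0.66, -0.03], [-0.85, 0.52]]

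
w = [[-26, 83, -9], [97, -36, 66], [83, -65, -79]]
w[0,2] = -9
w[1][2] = 66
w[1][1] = -36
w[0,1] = 83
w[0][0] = -26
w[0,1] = 83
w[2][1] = -65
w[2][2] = -79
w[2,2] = -79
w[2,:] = [83, -65, -79]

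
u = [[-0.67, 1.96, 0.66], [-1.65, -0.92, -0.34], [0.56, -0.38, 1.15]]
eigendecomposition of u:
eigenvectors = [[-0.73+0.00j,-0.73-0.00j,(0.1+0j)], [0.01-0.66j,(0.01+0.66j),(-0.22+0j)], [(0.18+0.03j),0.18-0.03j,0.97+0.00j]]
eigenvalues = [(-0.87+1.74j), (-0.87-1.74j), (1.3+0j)]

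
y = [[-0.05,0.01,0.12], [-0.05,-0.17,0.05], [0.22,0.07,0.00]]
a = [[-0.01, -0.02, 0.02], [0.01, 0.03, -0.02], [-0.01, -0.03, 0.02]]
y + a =[[-0.06, -0.01, 0.14], [-0.04, -0.14, 0.03], [0.21, 0.04, 0.02]]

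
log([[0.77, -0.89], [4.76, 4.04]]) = [[0.37, -0.34], [1.83, 1.62]]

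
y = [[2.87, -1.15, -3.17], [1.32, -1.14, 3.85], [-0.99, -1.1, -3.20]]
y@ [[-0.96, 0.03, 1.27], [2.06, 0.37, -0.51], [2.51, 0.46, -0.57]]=[[-13.08, -1.8, 6.04], [6.05, 1.39, 0.06], [-9.35, -1.91, 1.13]]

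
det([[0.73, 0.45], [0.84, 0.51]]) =-0.006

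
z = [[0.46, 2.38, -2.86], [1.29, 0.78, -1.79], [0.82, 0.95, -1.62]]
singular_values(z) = [4.75, 1.09, 0.0]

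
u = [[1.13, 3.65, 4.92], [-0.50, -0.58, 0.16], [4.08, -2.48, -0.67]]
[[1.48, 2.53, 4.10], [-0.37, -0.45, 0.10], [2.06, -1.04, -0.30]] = u@[[0.6, 0.14, 0.06], [0.14, 0.65, 0.0], [0.06, 0.0, 0.82]]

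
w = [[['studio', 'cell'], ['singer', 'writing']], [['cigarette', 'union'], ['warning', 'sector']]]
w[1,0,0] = 'cigarette'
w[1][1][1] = 'sector'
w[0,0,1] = 'cell'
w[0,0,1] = 'cell'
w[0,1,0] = 'singer'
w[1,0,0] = 'cigarette'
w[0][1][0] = 'singer'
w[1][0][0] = 'cigarette'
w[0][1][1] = 'writing'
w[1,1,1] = 'sector'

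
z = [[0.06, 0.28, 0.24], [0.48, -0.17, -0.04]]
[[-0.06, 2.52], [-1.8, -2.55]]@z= [[1.21, -0.45, -0.12], [-1.33, -0.07, -0.33]]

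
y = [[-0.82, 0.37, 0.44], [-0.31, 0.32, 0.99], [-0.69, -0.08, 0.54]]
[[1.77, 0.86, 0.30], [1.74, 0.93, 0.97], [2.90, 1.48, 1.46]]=y @ [[-2.39, -1.14, -0.62], [-2.77, -1.47, -2.41], [1.9, 1.06, 1.56]]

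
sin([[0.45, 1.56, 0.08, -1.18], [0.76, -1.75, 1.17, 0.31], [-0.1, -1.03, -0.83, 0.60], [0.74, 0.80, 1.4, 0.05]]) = [[0.76,0.71,0.58,-0.95], [0.49,-0.97,0.48,0.23], [-0.31,-0.11,-1.07,0.39], [0.82,0.17,1.56,0.29]]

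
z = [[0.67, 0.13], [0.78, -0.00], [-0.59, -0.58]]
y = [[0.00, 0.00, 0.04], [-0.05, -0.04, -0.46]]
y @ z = [[-0.02, -0.02], [0.21, 0.26]]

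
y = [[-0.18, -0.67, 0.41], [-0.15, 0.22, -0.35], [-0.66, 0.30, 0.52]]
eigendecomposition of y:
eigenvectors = [[0.78+0.00j, (-0.05+0.5j), -0.05-0.50j], [(0.46+0j), 0.04-0.43j, (0.04+0.43j)], [0.43+0.00j, -0.75+0.00j, (-0.75-0j)]]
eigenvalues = [(-0.35+0j), (0.46+0.61j), (0.46-0.61j)]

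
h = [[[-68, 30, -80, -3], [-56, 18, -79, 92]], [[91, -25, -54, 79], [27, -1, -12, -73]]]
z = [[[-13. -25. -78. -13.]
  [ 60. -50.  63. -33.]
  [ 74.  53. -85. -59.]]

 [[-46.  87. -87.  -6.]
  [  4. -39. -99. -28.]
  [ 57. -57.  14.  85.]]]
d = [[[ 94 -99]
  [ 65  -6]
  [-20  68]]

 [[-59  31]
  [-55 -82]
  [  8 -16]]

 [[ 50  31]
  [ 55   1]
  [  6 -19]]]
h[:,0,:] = [[-68, 30, -80, -3], [91, -25, -54, 79]]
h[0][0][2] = -80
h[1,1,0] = 27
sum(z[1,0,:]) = -52.0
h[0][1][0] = -56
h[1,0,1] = -25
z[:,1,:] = [[60.0, -50.0, 63.0, -33.0], [4.0, -39.0, -99.0, -28.0]]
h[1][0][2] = -54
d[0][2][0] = -20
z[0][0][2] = -78.0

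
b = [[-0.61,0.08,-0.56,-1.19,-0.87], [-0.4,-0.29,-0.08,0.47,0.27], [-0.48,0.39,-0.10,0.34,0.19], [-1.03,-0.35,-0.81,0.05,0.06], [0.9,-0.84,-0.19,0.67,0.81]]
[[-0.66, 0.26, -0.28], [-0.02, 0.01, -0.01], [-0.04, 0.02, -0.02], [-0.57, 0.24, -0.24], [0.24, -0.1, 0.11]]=b @[[0.26, -0.11, 0.11],[0.06, -0.02, 0.02],[0.36, -0.15, 0.15],[0.35, -0.14, 0.15],[-0.13, 0.06, -0.06]]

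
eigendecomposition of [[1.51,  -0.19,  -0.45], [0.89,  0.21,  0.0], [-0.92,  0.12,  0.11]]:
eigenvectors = [[-0.77, -0.18, 0.14], [-0.48, 0.46, 0.99], [0.42, -0.87, -0.05]]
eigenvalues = [1.64, -0.15, 0.34]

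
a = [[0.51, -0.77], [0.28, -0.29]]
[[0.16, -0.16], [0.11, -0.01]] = a @ [[0.55, 0.52], [0.16, 0.55]]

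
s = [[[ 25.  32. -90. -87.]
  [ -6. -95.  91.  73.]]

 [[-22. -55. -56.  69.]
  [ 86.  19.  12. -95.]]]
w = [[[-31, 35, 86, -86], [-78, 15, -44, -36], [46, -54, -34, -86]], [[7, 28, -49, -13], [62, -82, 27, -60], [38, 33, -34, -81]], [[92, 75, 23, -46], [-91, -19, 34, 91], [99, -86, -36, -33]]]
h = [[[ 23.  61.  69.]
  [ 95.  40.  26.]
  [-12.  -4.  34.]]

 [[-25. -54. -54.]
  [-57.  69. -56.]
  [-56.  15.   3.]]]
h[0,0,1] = 61.0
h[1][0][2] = -54.0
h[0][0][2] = 69.0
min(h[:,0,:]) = -54.0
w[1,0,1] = 28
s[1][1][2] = 12.0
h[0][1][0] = 95.0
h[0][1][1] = 40.0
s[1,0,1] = -55.0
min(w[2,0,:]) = -46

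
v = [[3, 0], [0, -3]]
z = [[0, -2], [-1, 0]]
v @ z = [[0, -6], [3, 0]]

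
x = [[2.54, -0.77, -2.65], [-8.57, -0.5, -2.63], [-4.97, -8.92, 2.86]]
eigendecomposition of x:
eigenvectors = [[0.26+0.00j, -0.31+0.35j, -0.31-0.35j],[0.64+0.00j, -0.09-0.43j, -0.09+0.43j],[(0.72+0j), (0.77+0j), 0.77-0.00j]]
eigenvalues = [(-6.86+0j), (5.88+2.73j), (5.88-2.73j)]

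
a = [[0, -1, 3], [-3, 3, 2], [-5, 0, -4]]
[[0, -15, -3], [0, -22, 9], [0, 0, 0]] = a@[[0, 4, 0], [0, 0, 3], [0, -5, 0]]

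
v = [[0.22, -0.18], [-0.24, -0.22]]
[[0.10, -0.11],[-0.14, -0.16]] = v @ [[0.52,0.07], [0.07,0.67]]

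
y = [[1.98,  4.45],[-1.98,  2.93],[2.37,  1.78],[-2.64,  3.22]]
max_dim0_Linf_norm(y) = 4.45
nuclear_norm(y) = 10.99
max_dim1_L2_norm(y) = 4.87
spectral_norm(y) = 6.48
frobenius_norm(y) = 7.90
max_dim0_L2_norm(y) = 6.47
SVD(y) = [[-0.67, 0.50], [-0.47, -0.40], [-0.25, 0.55], [-0.52, -0.54]] @ diag([6.480684744443785, 4.511344061710833]) @ [[0.06,-1.00], [1.00,0.06]]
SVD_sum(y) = [[-0.25, 4.32],[-0.18, 3.04],[-0.10, 1.63],[-0.2, 3.36]] + [[2.23, 0.13], [-1.8, -0.11], [2.47, 0.15], [-2.44, -0.14]]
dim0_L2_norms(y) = [4.52, 6.47]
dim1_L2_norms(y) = [4.87, 3.54, 2.96, 4.16]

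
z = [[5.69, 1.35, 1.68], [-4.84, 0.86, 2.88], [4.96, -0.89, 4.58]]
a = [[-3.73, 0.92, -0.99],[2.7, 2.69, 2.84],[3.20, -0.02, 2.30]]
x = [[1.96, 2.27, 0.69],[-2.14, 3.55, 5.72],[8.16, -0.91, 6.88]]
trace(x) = 12.39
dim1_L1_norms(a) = [5.64, 8.23, 5.52]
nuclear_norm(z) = 16.22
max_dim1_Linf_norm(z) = 5.69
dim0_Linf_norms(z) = [5.69, 1.35, 4.58]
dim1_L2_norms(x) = [3.08, 7.06, 10.71]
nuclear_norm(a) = 10.26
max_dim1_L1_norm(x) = 15.95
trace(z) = 11.13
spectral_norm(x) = 11.10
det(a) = -12.07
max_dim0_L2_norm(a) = 5.61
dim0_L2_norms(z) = [8.97, 1.83, 5.67]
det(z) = 86.28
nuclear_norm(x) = 20.22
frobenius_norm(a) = 7.34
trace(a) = 1.26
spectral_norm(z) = 9.30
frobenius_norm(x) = 13.20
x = a + z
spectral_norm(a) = 6.69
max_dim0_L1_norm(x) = 13.29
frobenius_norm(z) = 10.76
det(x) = 178.80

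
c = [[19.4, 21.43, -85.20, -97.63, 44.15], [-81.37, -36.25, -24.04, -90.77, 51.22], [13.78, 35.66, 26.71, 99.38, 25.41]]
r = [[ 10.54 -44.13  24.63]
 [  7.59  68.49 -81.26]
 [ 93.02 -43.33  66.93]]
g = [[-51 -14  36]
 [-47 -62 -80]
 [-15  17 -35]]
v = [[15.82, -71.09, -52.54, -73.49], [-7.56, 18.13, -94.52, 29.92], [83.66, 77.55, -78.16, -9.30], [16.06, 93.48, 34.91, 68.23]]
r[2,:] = [93.02, -43.33, 66.93]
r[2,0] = 93.02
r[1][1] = 68.49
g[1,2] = -80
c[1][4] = 51.22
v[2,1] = 77.55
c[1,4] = 51.22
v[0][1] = -71.09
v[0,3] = -73.49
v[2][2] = -78.16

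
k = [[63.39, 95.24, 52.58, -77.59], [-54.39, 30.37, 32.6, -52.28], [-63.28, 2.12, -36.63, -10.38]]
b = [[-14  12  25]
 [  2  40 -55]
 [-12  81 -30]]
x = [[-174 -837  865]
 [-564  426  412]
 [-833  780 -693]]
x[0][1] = -837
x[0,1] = -837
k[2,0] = -63.28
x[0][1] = -837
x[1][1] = 426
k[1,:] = [-54.39, 30.37, 32.6, -52.28]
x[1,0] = -564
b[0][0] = -14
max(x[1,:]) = 426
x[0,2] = 865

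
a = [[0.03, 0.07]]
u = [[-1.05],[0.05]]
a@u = [[-0.03]]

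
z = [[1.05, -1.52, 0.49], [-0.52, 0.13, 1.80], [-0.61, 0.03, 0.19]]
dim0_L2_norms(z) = [1.32, 1.53, 1.88]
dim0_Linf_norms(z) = [1.05, 1.52, 1.8]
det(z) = 1.52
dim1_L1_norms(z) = [3.06, 2.45, 0.83]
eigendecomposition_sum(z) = [[1.04+0.00j, -0.91+0.00j, -0.66+0.00j],[-0.70+0.00j, 0.61+0.00j, 0.44-0.00j],[(-0.38+0j), (0.34+0j), (0.24-0j)]] + [[(0.01+0.21j), (-0.31+0.13j), 0.57+0.34j],  [0.09+0.20j, (-0.24+0.24j), 0.68+0.10j],  [-0.11+0.06j, -0.15-0.13j, (-0.03+0.4j)]] + [[(0.01-0.21j),(-0.31-0.13j),(0.57-0.34j)], [(0.09-0.2j),-0.24-0.24j,0.68-0.10j], [(-0.11-0.06j),-0.15+0.13j,-0.03-0.40j]]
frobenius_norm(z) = 2.75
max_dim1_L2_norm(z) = 1.91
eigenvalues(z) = [(1.89+0j), (-0.26+0.86j), (-0.26-0.86j)]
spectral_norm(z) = 1.94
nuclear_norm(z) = 4.26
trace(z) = 1.37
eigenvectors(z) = [[(-0.79+0j), (-0.6-0.25j), -0.60+0.25j], [0.53+0.00j, -0.66+0.00j, (-0.66-0j)], [0.29+0.00j, (-0.03-0.39j), (-0.03+0.39j)]]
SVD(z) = [[0.97, -0.16, 0.17], [0.20, 0.96, -0.2], [-0.13, 0.23, 0.97]] @ diag([1.939633172974911, 1.9130037290206536, 0.4094385021567369]) @ [[0.51,  -0.75,  0.42], [-0.42,  0.2,  0.88], [-0.75,  -0.63,  -0.21]]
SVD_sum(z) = [[0.97,-1.41,0.78], [0.20,-0.29,0.16], [-0.13,0.19,-0.11]] + [[0.13, -0.06, -0.28],  [-0.78, 0.37, 1.62],  [-0.18, 0.09, 0.38]] + [[-0.05, -0.04, -0.02], [0.06, 0.05, 0.02], [-0.29, -0.25, -0.08]]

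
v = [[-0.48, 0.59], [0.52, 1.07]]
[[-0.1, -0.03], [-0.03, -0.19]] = v@[[0.10,-0.10], [-0.08,-0.13]]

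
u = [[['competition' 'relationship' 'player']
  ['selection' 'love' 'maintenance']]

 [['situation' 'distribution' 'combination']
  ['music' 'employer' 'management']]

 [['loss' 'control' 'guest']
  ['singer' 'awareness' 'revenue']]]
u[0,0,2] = 'player'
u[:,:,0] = [['competition', 'selection'], ['situation', 'music'], ['loss', 'singer']]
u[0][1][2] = 'maintenance'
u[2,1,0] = 'singer'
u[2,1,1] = 'awareness'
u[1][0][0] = 'situation'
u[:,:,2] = [['player', 'maintenance'], ['combination', 'management'], ['guest', 'revenue']]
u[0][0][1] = 'relationship'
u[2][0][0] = 'loss'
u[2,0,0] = 'loss'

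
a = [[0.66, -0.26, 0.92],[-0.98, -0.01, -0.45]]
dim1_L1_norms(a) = [1.84, 1.44]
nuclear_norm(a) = 1.96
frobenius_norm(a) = 1.59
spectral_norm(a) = 1.52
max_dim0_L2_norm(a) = 1.18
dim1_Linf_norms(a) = [0.92, 0.98]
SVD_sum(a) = [[0.85, -0.14, 0.72],[-0.78, 0.12, -0.66]] + [[-0.19, -0.12, 0.20], [-0.20, -0.13, 0.21]]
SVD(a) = [[-0.74, 0.68],[0.68, 0.74]] @ diag([1.5226966546638958, 0.44044851898420484]) @ [[-0.75,0.12,-0.65], [-0.63,-0.42,0.66]]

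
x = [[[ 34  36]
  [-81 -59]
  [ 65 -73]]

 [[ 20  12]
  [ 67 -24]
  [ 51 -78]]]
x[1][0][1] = 12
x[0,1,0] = -81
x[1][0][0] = 20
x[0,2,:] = [65, -73]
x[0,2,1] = -73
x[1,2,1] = -78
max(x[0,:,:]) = 65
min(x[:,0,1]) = 12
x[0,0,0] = 34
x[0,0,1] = 36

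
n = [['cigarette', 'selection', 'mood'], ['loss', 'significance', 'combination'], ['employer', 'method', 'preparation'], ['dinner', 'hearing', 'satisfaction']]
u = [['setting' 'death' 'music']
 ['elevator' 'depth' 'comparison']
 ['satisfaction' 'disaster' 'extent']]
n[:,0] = ['cigarette', 'loss', 'employer', 'dinner']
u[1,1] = 'depth'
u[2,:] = ['satisfaction', 'disaster', 'extent']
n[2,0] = 'employer'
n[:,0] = ['cigarette', 'loss', 'employer', 'dinner']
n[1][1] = 'significance'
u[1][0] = 'elevator'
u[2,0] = 'satisfaction'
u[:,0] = ['setting', 'elevator', 'satisfaction']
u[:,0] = ['setting', 'elevator', 'satisfaction']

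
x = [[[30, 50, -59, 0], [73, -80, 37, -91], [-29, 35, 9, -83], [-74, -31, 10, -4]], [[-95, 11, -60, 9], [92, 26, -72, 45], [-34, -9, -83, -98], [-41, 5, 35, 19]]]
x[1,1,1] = 26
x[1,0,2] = -60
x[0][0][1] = 50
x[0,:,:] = [[30, 50, -59, 0], [73, -80, 37, -91], [-29, 35, 9, -83], [-74, -31, 10, -4]]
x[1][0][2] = -60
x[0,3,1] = -31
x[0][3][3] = -4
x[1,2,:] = [-34, -9, -83, -98]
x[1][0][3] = 9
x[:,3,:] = [[-74, -31, 10, -4], [-41, 5, 35, 19]]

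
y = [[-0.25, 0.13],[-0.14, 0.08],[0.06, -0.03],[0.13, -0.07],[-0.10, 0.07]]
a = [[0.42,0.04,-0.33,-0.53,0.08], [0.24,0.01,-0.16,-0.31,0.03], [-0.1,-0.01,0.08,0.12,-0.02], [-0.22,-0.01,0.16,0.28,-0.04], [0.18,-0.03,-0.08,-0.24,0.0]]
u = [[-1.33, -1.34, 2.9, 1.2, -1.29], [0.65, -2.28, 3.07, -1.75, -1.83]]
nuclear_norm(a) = 1.11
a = y @ u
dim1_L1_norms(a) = [1.4, 0.75, 0.33, 0.71, 0.53]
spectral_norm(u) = 5.48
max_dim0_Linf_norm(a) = 0.53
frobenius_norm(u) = 6.04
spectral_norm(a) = 1.02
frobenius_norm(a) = 1.02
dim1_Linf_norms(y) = [0.25, 0.14, 0.06, 0.13, 0.1]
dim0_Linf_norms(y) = [0.25, 0.13]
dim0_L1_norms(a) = [1.16, 0.1, 0.81, 1.48, 0.17]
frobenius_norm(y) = 0.38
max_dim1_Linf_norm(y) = 0.25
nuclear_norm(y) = 0.40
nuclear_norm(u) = 8.03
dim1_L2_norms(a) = [0.76, 0.42, 0.18, 0.39, 0.31]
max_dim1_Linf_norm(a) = 0.53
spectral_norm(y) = 0.38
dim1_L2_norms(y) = [0.28, 0.16, 0.07, 0.15, 0.12]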